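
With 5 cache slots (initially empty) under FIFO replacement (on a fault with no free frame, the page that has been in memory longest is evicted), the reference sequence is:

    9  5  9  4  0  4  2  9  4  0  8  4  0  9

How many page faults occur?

9: miss, frames {9}
5: miss, frames {9,5}
9: hit
4: miss, frames {9,5,4}
0: miss, frames {9,5,4,0}
4: hit
2: miss, frames {9,5,4,0,2}
9: hit
4: hit
0: hit
8: miss, evict 9, frames {5,4,0,2,8}
4: hit
0: hit
9: miss, evict 5, frames {4,0,2,8,9}
Page faults: 7.

7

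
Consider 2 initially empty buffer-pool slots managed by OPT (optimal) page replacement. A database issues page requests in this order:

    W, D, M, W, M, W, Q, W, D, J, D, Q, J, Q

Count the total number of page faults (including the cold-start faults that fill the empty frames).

7

W: miss, frames [W]
D: miss, frames [W, D]
M: miss, evict D, frames [W, M]
W: hit
M: hit
W: hit
Q: miss, evict M, frames [W, Q]
W: hit
D: miss, evict W, frames [Q, D]
J: miss, evict Q, frames [D, J]
D: hit
Q: miss, evict D, frames [J, Q]
J: hit
Q: hit
Page faults: 7.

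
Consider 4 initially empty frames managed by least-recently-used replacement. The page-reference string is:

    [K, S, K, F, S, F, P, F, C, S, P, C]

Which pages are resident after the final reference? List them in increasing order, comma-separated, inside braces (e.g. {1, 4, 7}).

K: miss, frames (K)
S: miss, frames (K S)
K: hit
F: miss, frames (S K F)
S: hit
F: hit
P: miss, frames (K S F P)
F: hit
C: miss, evict K, frames (S P F C)
S: hit
P: hit
C: hit

{C, F, P, S}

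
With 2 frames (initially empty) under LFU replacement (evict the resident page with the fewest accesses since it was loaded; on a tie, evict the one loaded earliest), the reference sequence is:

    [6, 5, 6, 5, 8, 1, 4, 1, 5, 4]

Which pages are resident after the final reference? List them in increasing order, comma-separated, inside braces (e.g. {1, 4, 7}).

6 -> miss, frames (6)
5 -> miss, frames (6 5)
6 -> hit
5 -> hit
8 -> miss, evict 6, frames (5 8)
1 -> miss, evict 8, frames (5 1)
4 -> miss, evict 1, frames (5 4)
1 -> miss, evict 4, frames (5 1)
5 -> hit
4 -> miss, evict 1, frames (5 4)

{4, 5}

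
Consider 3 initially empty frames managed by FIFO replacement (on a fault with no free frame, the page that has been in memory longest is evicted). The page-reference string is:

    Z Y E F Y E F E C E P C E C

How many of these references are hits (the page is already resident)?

Z → miss, frames (Z)
Y → miss, frames (Z Y)
E → miss, frames (Z Y E)
F → miss, evict Z, frames (Y E F)
Y → hit
E → hit
F → hit
E → hit
C → miss, evict Y, frames (E F C)
E → hit
P → miss, evict E, frames (F C P)
C → hit
E → miss, evict F, frames (C P E)
C → hit
Hits: 7.

7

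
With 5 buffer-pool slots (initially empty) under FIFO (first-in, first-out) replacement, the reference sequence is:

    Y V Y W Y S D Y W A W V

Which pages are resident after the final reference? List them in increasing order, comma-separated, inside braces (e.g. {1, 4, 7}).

{A, D, S, V, W}

Y → miss, frames (Y)
V → miss, frames (Y V)
Y → hit
W → miss, frames (Y V W)
Y → hit
S → miss, frames (Y V W S)
D → miss, frames (Y V W S D)
Y → hit
W → hit
A → miss, evict Y, frames (V W S D A)
W → hit
V → hit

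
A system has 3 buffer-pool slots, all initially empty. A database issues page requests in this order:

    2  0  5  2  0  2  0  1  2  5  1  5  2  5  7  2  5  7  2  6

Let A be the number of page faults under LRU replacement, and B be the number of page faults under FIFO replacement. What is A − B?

-1

Under LRU: F F F . . . . F . F . . . . F . . . . F → 7 faults.
Under FIFO: F F F . . . . F F . . . . . F . F . . F → 8 faults.
A − B = 7 − 8 = -1.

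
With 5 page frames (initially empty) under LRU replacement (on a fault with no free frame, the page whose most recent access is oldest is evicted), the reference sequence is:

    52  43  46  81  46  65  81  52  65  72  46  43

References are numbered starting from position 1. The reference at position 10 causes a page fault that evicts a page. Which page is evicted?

pos 1: 52 → miss, frames (52)
pos 2: 43 → miss, frames (52 43)
pos 3: 46 → miss, frames (52 43 46)
pos 4: 81 → miss, frames (52 43 46 81)
pos 5: 46 → hit
pos 6: 65 → miss, frames (52 43 81 46 65)
pos 7: 81 → hit
pos 8: 52 → hit
pos 9: 65 → hit
pos 10: 72 → miss, evict 43, frames (46 81 52 65 72)
At position 10, page 43 is evicted.

43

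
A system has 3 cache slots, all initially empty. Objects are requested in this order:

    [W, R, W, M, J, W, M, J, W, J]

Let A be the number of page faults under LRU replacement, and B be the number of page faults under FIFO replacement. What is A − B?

Under LRU: F F . F F . . . . . → 4 faults.
Under FIFO: F F . F F F . . . . → 5 faults.
A − B = 4 − 5 = -1.

-1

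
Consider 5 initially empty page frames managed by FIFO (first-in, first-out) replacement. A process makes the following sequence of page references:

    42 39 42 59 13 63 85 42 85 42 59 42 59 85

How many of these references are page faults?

7

42: fault, frames {42}
39: fault, frames {42,39}
42: hit
59: fault, frames {42,39,59}
13: fault, frames {42,39,59,13}
63: fault, frames {42,39,59,13,63}
85: fault, evict 42, frames {39,59,13,63,85}
42: fault, evict 39, frames {59,13,63,85,42}
85: hit
42: hit
59: hit
42: hit
59: hit
85: hit
Page faults: 7.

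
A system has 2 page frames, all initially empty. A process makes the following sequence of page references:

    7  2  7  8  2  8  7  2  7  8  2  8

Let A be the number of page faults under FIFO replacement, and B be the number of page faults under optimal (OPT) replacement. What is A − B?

1

Under FIFO: F F . F . . F F . F . . → 6 faults.
Under OPT: F F . F . . F . . F . . → 5 faults.
A − B = 6 − 5 = 1.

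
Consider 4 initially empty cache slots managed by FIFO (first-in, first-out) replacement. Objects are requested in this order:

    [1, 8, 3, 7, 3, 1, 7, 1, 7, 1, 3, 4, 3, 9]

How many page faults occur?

6

1 → fault, frames [1]
8 → fault, frames [1, 8]
3 → fault, frames [1, 8, 3]
7 → fault, frames [1, 8, 3, 7]
3 → hit
1 → hit
7 → hit
1 → hit
7 → hit
1 → hit
3 → hit
4 → fault, evict 1, frames [8, 3, 7, 4]
3 → hit
9 → fault, evict 8, frames [3, 7, 4, 9]
Page faults: 6.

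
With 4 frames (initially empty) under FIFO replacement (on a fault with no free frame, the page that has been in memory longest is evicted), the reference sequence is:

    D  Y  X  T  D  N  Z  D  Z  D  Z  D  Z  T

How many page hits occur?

D -> miss, frames [D]
Y -> miss, frames [D, Y]
X -> miss, frames [D, Y, X]
T -> miss, frames [D, Y, X, T]
D -> hit
N -> miss, evict D, frames [Y, X, T, N]
Z -> miss, evict Y, frames [X, T, N, Z]
D -> miss, evict X, frames [T, N, Z, D]
Z -> hit
D -> hit
Z -> hit
D -> hit
Z -> hit
T -> hit
Hits: 7.

7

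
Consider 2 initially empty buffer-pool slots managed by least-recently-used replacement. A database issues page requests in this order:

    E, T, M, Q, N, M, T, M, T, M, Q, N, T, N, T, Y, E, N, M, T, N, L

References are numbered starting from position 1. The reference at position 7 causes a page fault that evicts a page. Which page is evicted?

pos 1: E → miss, frames [E]
pos 2: T → miss, frames [E, T]
pos 3: M → miss, evict E, frames [T, M]
pos 4: Q → miss, evict T, frames [M, Q]
pos 5: N → miss, evict M, frames [Q, N]
pos 6: M → miss, evict Q, frames [N, M]
pos 7: T → miss, evict N, frames [M, T]
At position 7, page N is evicted.

N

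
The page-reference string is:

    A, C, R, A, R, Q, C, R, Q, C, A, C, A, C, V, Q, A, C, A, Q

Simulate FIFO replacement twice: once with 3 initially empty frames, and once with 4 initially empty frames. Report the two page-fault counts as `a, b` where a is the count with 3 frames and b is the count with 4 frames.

3 frames: F F F . . F . . . . F F . . F F F F . . → 10 faults.
4 frames: F F F . . F . . . . . . . . F . F F . . → 7 faults.
7 < 10: adding a frame reduced faults, as is typical.

10, 7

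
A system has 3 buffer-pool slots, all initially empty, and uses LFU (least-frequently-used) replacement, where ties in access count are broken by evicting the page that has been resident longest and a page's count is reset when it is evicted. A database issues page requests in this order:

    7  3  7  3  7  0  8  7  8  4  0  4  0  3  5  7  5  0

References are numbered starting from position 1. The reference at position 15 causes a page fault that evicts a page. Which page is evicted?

pos 1: 7: fault, frames (7)
pos 2: 3: fault, frames (7 3)
pos 3: 7: hit
pos 4: 3: hit
pos 5: 7: hit
pos 6: 0: fault, frames (7 3 0)
pos 7: 8: fault, evict 0, frames (7 3 8)
pos 8: 7: hit
pos 9: 8: hit
pos 10: 4: fault, evict 3, frames (7 8 4)
pos 11: 0: fault, evict 4, frames (7 8 0)
pos 12: 4: fault, evict 0, frames (7 8 4)
pos 13: 0: fault, evict 4, frames (7 8 0)
pos 14: 3: fault, evict 0, frames (7 8 3)
pos 15: 5: fault, evict 3, frames (7 8 5)
At position 15, page 3 is evicted.

3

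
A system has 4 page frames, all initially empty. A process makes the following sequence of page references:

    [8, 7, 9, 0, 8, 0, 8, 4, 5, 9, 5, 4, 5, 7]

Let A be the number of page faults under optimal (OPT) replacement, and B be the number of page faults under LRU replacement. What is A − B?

Under OPT: F F F F . . . F F . . . . . → 6 faults.
Under LRU: F F F F . . . F F F . . . F → 8 faults.
A − B = 6 − 8 = -2.

-2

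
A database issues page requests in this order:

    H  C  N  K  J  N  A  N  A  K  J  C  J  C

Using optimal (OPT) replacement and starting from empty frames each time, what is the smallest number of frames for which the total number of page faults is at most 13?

f=1: 14 faults
f=2: 9 faults
f=3: 8 faults
f=4: 7 faults
f=5: 6 faults
f=6: 6 faults
Smallest f with faults ≤ 13 is 2.

2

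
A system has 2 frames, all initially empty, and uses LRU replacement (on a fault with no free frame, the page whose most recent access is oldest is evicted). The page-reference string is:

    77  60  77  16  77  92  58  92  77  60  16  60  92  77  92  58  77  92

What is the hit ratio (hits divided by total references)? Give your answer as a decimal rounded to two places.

0.28

77: fault, frames [77]
60: fault, frames [77, 60]
77: hit
16: fault, evict 60, frames [77, 16]
77: hit
92: fault, evict 16, frames [77, 92]
58: fault, evict 77, frames [92, 58]
92: hit
77: fault, evict 58, frames [92, 77]
60: fault, evict 92, frames [77, 60]
16: fault, evict 77, frames [60, 16]
60: hit
92: fault, evict 16, frames [60, 92]
77: fault, evict 60, frames [92, 77]
92: hit
58: fault, evict 77, frames [92, 58]
77: fault, evict 92, frames [58, 77]
92: fault, evict 58, frames [77, 92]
Hits: 5 of 18 references → 5/18 = 0.2778.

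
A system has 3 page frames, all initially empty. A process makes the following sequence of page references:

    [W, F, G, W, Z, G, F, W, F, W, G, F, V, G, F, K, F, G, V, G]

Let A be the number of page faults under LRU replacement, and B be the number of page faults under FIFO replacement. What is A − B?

-3

Under LRU: F F F . F . F F . . . . F . . F . . F . → 9 faults.
Under FIFO: F F F . F . . F F . F . F . . F F F F . → 12 faults.
A − B = 9 − 12 = -3.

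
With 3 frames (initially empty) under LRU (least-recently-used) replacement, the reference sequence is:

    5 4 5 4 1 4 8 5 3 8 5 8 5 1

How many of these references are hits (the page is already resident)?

5 → fault, frames [5]
4 → fault, frames [5, 4]
5 → hit
4 → hit
1 → fault, frames [5, 4, 1]
4 → hit
8 → fault, evict 5, frames [1, 4, 8]
5 → fault, evict 1, frames [4, 8, 5]
3 → fault, evict 4, frames [8, 5, 3]
8 → hit
5 → hit
8 → hit
5 → hit
1 → fault, evict 3, frames [8, 5, 1]
Hits: 7.

7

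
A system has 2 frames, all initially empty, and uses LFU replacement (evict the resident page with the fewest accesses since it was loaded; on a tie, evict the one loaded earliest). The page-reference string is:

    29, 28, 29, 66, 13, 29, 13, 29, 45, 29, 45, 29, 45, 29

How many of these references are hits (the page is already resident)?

29 → miss, frames {29}
28 → miss, frames {29,28}
29 → hit
66 → miss, evict 28, frames {29,66}
13 → miss, evict 66, frames {29,13}
29 → hit
13 → hit
29 → hit
45 → miss, evict 13, frames {29,45}
29 → hit
45 → hit
29 → hit
45 → hit
29 → hit
Hits: 9.

9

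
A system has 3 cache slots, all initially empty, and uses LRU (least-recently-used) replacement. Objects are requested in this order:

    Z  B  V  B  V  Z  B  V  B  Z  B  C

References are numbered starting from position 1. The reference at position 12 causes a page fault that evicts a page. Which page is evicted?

V

pos 1: Z: fault, frames (Z)
pos 2: B: fault, frames (Z B)
pos 3: V: fault, frames (Z B V)
pos 4: B: hit
pos 5: V: hit
pos 6: Z: hit
pos 7: B: hit
pos 8: V: hit
pos 9: B: hit
pos 10: Z: hit
pos 11: B: hit
pos 12: C: fault, evict V, frames (Z B C)
At position 12, page V is evicted.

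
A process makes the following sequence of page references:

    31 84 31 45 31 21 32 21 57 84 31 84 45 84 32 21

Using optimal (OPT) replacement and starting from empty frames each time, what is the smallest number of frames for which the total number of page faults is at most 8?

f=1: 16 faults
f=2: 11 faults
f=3: 9 faults
f=4: 8 faults
f=5: 7 faults
f=6: 6 faults
Smallest f with faults ≤ 8 is 4.

4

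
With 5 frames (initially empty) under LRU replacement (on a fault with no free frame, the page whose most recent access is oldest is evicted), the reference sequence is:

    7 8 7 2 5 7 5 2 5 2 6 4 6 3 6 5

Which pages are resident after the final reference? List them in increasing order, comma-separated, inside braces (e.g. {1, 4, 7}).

7 → miss, frames (7)
8 → miss, frames (7 8)
7 → hit
2 → miss, frames (8 7 2)
5 → miss, frames (8 7 2 5)
7 → hit
5 → hit
2 → hit
5 → hit
2 → hit
6 → miss, frames (8 7 5 2 6)
4 → miss, evict 8, frames (7 5 2 6 4)
6 → hit
3 → miss, evict 7, frames (5 2 4 6 3)
6 → hit
5 → hit

{2, 3, 4, 5, 6}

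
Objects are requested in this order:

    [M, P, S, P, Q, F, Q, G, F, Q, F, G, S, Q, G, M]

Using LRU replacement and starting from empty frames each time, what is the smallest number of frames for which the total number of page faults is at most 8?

f=1: 16 faults
f=2: 13 faults
f=3: 9 faults
f=4: 8 faults
f=5: 7 faults
f=6: 6 faults
Smallest f with faults ≤ 8 is 4.

4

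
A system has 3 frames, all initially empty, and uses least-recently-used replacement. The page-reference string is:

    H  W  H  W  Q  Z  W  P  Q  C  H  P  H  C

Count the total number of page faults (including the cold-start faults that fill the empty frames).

H -> miss, frames (H)
W -> miss, frames (H W)
H -> hit
W -> hit
Q -> miss, frames (H W Q)
Z -> miss, evict H, frames (W Q Z)
W -> hit
P -> miss, evict Q, frames (Z W P)
Q -> miss, evict Z, frames (W P Q)
C -> miss, evict W, frames (P Q C)
H -> miss, evict P, frames (Q C H)
P -> miss, evict Q, frames (C H P)
H -> hit
C -> hit
Page faults: 9.

9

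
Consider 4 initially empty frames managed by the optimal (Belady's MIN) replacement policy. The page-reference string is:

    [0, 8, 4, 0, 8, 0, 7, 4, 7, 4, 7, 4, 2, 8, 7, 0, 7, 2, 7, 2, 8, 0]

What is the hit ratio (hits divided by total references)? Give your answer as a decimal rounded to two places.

0.77

0 → miss, frames (0)
8 → miss, frames (0 8)
4 → miss, frames (0 8 4)
0 → hit
8 → hit
0 → hit
7 → miss, frames (0 8 4 7)
4 → hit
7 → hit
4 → hit
7 → hit
4 → hit
2 → miss, evict 4, frames (0 8 7 2)
8 → hit
7 → hit
0 → hit
7 → hit
2 → hit
7 → hit
2 → hit
8 → hit
0 → hit
Hits: 17 of 22 references → 17/22 = 0.7727.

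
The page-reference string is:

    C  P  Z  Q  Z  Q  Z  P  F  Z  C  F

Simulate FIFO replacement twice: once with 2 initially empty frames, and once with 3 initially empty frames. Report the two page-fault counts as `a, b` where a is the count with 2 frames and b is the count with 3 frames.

2 frames: F F F F . . . F F F F F → 9 faults.
3 frames: F F F F . . . . F . F . → 6 faults.
6 < 9: adding a frame reduced faults, as is typical.

9, 6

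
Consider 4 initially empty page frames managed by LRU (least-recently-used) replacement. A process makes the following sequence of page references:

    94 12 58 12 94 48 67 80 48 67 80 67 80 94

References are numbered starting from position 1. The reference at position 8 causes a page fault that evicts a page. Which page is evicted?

12

pos 1: 94 → fault, frames {94}
pos 2: 12 → fault, frames {94,12}
pos 3: 58 → fault, frames {94,12,58}
pos 4: 12 → hit
pos 5: 94 → hit
pos 6: 48 → fault, frames {58,12,94,48}
pos 7: 67 → fault, evict 58, frames {12,94,48,67}
pos 8: 80 → fault, evict 12, frames {94,48,67,80}
At position 8, page 12 is evicted.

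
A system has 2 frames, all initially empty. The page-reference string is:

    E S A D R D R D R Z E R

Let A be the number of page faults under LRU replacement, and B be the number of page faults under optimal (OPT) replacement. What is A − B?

Under LRU: F F F F F . . . . F F F → 8 faults.
Under OPT: F F F F F . . . . F F . → 7 faults.
A − B = 8 − 7 = 1.

1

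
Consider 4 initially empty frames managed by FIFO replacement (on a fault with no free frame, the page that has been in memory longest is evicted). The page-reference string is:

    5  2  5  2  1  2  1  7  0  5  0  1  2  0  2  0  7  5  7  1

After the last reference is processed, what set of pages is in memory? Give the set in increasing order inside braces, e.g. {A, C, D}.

5 -> miss, frames (5)
2 -> miss, frames (5 2)
5 -> hit
2 -> hit
1 -> miss, frames (5 2 1)
2 -> hit
1 -> hit
7 -> miss, frames (5 2 1 7)
0 -> miss, evict 5, frames (2 1 7 0)
5 -> miss, evict 2, frames (1 7 0 5)
0 -> hit
1 -> hit
2 -> miss, evict 1, frames (7 0 5 2)
0 -> hit
2 -> hit
0 -> hit
7 -> hit
5 -> hit
7 -> hit
1 -> miss, evict 7, frames (0 5 2 1)

{0, 1, 2, 5}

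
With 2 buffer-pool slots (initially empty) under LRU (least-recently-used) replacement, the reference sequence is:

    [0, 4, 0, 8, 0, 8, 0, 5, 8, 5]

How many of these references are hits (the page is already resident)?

0: fault, frames {0}
4: fault, frames {0,4}
0: hit
8: fault, evict 4, frames {0,8}
0: hit
8: hit
0: hit
5: fault, evict 8, frames {0,5}
8: fault, evict 0, frames {5,8}
5: hit
Hits: 5.

5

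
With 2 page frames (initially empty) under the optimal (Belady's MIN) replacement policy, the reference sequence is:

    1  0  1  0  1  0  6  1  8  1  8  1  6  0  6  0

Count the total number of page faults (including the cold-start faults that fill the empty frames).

6

1 → fault, frames (1)
0 → fault, frames (1 0)
1 → hit
0 → hit
1 → hit
0 → hit
6 → fault, evict 0, frames (1 6)
1 → hit
8 → fault, evict 6, frames (1 8)
1 → hit
8 → hit
1 → hit
6 → fault, evict 8, frames (1 6)
0 → fault, evict 1, frames (6 0)
6 → hit
0 → hit
Page faults: 6.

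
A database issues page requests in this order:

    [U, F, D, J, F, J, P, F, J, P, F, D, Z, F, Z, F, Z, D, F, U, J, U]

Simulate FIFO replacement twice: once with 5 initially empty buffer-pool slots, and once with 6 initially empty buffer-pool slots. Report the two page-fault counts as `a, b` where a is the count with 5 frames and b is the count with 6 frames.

5 frames: F F F F . . F . . . . . F . . . . . . F . . → 7 faults.
6 frames: F F F F . . F . . . . . F . . . . . . . . . → 6 faults.
6 < 7: adding a frame reduced faults, as is typical.

7, 6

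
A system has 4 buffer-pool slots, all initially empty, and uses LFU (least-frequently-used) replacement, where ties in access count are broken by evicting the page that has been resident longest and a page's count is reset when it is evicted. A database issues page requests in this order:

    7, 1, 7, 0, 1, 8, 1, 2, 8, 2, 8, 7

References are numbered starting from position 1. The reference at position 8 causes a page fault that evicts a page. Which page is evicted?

pos 1: 7 → miss, frames (7)
pos 2: 1 → miss, frames (7 1)
pos 3: 7 → hit
pos 4: 0 → miss, frames (7 1 0)
pos 5: 1 → hit
pos 6: 8 → miss, frames (7 1 0 8)
pos 7: 1 → hit
pos 8: 2 → miss, evict 0, frames (7 1 8 2)
At position 8, page 0 is evicted.

0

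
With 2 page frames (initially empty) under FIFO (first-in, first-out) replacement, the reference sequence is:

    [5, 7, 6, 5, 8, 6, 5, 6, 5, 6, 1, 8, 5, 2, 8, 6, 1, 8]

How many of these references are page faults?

15

5 → fault, frames [5]
7 → fault, frames [5, 7]
6 → fault, evict 5, frames [7, 6]
5 → fault, evict 7, frames [6, 5]
8 → fault, evict 6, frames [5, 8]
6 → fault, evict 5, frames [8, 6]
5 → fault, evict 8, frames [6, 5]
6 → hit
5 → hit
6 → hit
1 → fault, evict 6, frames [5, 1]
8 → fault, evict 5, frames [1, 8]
5 → fault, evict 1, frames [8, 5]
2 → fault, evict 8, frames [5, 2]
8 → fault, evict 5, frames [2, 8]
6 → fault, evict 2, frames [8, 6]
1 → fault, evict 8, frames [6, 1]
8 → fault, evict 6, frames [1, 8]
Page faults: 15.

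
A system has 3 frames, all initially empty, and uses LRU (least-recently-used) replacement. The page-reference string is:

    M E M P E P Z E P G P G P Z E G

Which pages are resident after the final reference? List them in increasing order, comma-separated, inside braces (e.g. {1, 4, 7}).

M → miss, frames (M)
E → miss, frames (M E)
M → hit
P → miss, frames (E M P)
E → hit
P → hit
Z → miss, evict M, frames (E P Z)
E → hit
P → hit
G → miss, evict Z, frames (E P G)
P → hit
G → hit
P → hit
Z → miss, evict E, frames (G P Z)
E → miss, evict G, frames (P Z E)
G → miss, evict P, frames (Z E G)

{E, G, Z}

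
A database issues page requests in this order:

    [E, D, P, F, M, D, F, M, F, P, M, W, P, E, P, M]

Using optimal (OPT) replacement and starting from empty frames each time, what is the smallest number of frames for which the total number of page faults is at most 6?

5

f=1: 16 faults
f=2: 10 faults
f=3: 8 faults
f=4: 7 faults
f=5: 6 faults
f=6: 6 faults
Smallest f with faults ≤ 6 is 5.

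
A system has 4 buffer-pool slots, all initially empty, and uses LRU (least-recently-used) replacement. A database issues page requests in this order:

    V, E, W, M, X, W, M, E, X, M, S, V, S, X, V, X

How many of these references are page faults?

7

V: fault, frames [V]
E: fault, frames [V, E]
W: fault, frames [V, E, W]
M: fault, frames [V, E, W, M]
X: fault, evict V, frames [E, W, M, X]
W: hit
M: hit
E: hit
X: hit
M: hit
S: fault, evict W, frames [E, X, M, S]
V: fault, evict E, frames [X, M, S, V]
S: hit
X: hit
V: hit
X: hit
Page faults: 7.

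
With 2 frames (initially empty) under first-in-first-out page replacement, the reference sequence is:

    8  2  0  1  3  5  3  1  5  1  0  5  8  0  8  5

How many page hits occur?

4

8 -> fault, frames {8}
2 -> fault, frames {8,2}
0 -> fault, evict 8, frames {2,0}
1 -> fault, evict 2, frames {0,1}
3 -> fault, evict 0, frames {1,3}
5 -> fault, evict 1, frames {3,5}
3 -> hit
1 -> fault, evict 3, frames {5,1}
5 -> hit
1 -> hit
0 -> fault, evict 5, frames {1,0}
5 -> fault, evict 1, frames {0,5}
8 -> fault, evict 0, frames {5,8}
0 -> fault, evict 5, frames {8,0}
8 -> hit
5 -> fault, evict 8, frames {0,5}
Hits: 4.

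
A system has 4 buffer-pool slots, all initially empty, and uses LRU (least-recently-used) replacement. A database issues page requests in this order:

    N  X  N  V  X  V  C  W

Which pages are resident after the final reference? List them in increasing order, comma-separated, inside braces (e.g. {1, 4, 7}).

{C, V, W, X}

N -> fault, frames {N}
X -> fault, frames {N,X}
N -> hit
V -> fault, frames {X,N,V}
X -> hit
V -> hit
C -> fault, frames {N,X,V,C}
W -> fault, evict N, frames {X,V,C,W}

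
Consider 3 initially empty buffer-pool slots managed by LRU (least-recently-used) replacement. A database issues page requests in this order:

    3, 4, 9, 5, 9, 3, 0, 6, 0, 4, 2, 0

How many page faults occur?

3: fault, frames {3}
4: fault, frames {3,4}
9: fault, frames {3,4,9}
5: fault, evict 3, frames {4,9,5}
9: hit
3: fault, evict 4, frames {5,9,3}
0: fault, evict 5, frames {9,3,0}
6: fault, evict 9, frames {3,0,6}
0: hit
4: fault, evict 3, frames {6,0,4}
2: fault, evict 6, frames {0,4,2}
0: hit
Page faults: 9.

9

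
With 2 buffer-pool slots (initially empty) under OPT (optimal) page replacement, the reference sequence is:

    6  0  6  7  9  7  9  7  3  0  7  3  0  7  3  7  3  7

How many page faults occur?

6: fault, frames (6)
0: fault, frames (6 0)
6: hit
7: fault, evict 6, frames (0 7)
9: fault, evict 0, frames (7 9)
7: hit
9: hit
7: hit
3: fault, evict 9, frames (7 3)
0: fault, evict 3, frames (7 0)
7: hit
3: fault, evict 7, frames (0 3)
0: hit
7: fault, evict 0, frames (3 7)
3: hit
7: hit
3: hit
7: hit
Page faults: 8.

8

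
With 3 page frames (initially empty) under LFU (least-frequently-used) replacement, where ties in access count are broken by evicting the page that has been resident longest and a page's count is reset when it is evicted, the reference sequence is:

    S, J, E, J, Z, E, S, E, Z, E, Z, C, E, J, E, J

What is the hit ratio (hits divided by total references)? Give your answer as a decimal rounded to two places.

0.50

S → miss, frames [S]
J → miss, frames [S, J]
E → miss, frames [S, J, E]
J → hit
Z → miss, evict S, frames [J, E, Z]
E → hit
S → miss, evict Z, frames [J, E, S]
E → hit
Z → miss, evict S, frames [J, E, Z]
E → hit
Z → hit
C → miss, evict J, frames [E, Z, C]
E → hit
J → miss, evict C, frames [E, Z, J]
E → hit
J → hit
Hits: 8 of 16 references → 8/16 = 0.5000.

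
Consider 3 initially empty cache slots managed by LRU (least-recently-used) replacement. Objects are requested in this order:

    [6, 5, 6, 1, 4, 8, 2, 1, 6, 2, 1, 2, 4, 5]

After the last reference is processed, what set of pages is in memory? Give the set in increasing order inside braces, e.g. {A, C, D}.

{2, 4, 5}

6 → fault, frames {6}
5 → fault, frames {6,5}
6 → hit
1 → fault, frames {5,6,1}
4 → fault, evict 5, frames {6,1,4}
8 → fault, evict 6, frames {1,4,8}
2 → fault, evict 1, frames {4,8,2}
1 → fault, evict 4, frames {8,2,1}
6 → fault, evict 8, frames {2,1,6}
2 → hit
1 → hit
2 → hit
4 → fault, evict 6, frames {1,2,4}
5 → fault, evict 1, frames {2,4,5}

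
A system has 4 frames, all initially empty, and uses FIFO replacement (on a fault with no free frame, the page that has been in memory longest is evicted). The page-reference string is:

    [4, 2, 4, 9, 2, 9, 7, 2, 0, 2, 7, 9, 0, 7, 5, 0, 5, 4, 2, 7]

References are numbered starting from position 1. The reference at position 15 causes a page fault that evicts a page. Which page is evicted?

2

pos 1: 4 → fault, frames (4)
pos 2: 2 → fault, frames (4 2)
pos 3: 4 → hit
pos 4: 9 → fault, frames (4 2 9)
pos 5: 2 → hit
pos 6: 9 → hit
pos 7: 7 → fault, frames (4 2 9 7)
pos 8: 2 → hit
pos 9: 0 → fault, evict 4, frames (2 9 7 0)
pos 10: 2 → hit
pos 11: 7 → hit
pos 12: 9 → hit
pos 13: 0 → hit
pos 14: 7 → hit
pos 15: 5 → fault, evict 2, frames (9 7 0 5)
At position 15, page 2 is evicted.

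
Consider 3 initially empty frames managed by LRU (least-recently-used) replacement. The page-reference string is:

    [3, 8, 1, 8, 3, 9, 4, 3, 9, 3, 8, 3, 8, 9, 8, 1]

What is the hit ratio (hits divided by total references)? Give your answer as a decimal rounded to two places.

3: miss, frames {3}
8: miss, frames {3,8}
1: miss, frames {3,8,1}
8: hit
3: hit
9: miss, evict 1, frames {8,3,9}
4: miss, evict 8, frames {3,9,4}
3: hit
9: hit
3: hit
8: miss, evict 4, frames {9,3,8}
3: hit
8: hit
9: hit
8: hit
1: miss, evict 3, frames {9,8,1}
Hits: 9 of 16 references → 9/16 = 0.5625.

0.56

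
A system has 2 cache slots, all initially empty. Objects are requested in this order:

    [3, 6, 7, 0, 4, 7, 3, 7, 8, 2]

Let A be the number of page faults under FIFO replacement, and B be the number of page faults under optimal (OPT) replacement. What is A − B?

Under FIFO: F F F F F F F . F F → 9 faults.
Under OPT: F F F F F . F . F F → 8 faults.
A − B = 9 − 8 = 1.

1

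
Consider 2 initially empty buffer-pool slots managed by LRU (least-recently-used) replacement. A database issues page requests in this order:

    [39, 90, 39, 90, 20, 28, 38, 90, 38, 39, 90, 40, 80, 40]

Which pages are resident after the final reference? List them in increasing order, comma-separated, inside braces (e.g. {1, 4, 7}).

{40, 80}

39 -> fault, frames (39)
90 -> fault, frames (39 90)
39 -> hit
90 -> hit
20 -> fault, evict 39, frames (90 20)
28 -> fault, evict 90, frames (20 28)
38 -> fault, evict 20, frames (28 38)
90 -> fault, evict 28, frames (38 90)
38 -> hit
39 -> fault, evict 90, frames (38 39)
90 -> fault, evict 38, frames (39 90)
40 -> fault, evict 39, frames (90 40)
80 -> fault, evict 90, frames (40 80)
40 -> hit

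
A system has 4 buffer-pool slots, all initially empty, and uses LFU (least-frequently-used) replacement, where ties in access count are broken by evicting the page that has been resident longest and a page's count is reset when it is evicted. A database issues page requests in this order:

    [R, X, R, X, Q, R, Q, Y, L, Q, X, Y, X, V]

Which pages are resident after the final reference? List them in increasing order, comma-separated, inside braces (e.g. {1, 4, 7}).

{Q, R, V, X}

R: miss, frames [R]
X: miss, frames [R, X]
R: hit
X: hit
Q: miss, frames [R, X, Q]
R: hit
Q: hit
Y: miss, frames [R, X, Q, Y]
L: miss, evict Y, frames [R, X, Q, L]
Q: hit
X: hit
Y: miss, evict L, frames [R, X, Q, Y]
X: hit
V: miss, evict Y, frames [R, X, Q, V]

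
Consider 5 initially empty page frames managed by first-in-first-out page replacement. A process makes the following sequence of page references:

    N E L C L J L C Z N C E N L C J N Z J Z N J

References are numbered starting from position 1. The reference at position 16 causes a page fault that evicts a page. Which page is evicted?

pos 1: N -> fault, frames {N}
pos 2: E -> fault, frames {N,E}
pos 3: L -> fault, frames {N,E,L}
pos 4: C -> fault, frames {N,E,L,C}
pos 5: L -> hit
pos 6: J -> fault, frames {N,E,L,C,J}
pos 7: L -> hit
pos 8: C -> hit
pos 9: Z -> fault, evict N, frames {E,L,C,J,Z}
pos 10: N -> fault, evict E, frames {L,C,J,Z,N}
pos 11: C -> hit
pos 12: E -> fault, evict L, frames {C,J,Z,N,E}
pos 13: N -> hit
pos 14: L -> fault, evict C, frames {J,Z,N,E,L}
pos 15: C -> fault, evict J, frames {Z,N,E,L,C}
pos 16: J -> fault, evict Z, frames {N,E,L,C,J}
At position 16, page Z is evicted.

Z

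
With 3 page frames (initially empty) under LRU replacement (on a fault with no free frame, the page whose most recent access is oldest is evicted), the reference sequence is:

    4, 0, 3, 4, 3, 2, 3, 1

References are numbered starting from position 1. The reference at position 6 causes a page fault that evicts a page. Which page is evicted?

pos 1: 4 → fault, frames {4}
pos 2: 0 → fault, frames {4,0}
pos 3: 3 → fault, frames {4,0,3}
pos 4: 4 → hit
pos 5: 3 → hit
pos 6: 2 → fault, evict 0, frames {4,3,2}
At position 6, page 0 is evicted.

0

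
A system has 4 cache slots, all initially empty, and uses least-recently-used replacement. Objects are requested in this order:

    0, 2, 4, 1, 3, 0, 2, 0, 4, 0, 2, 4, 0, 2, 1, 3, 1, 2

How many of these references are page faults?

0 → miss, frames {0}
2 → miss, frames {0,2}
4 → miss, frames {0,2,4}
1 → miss, frames {0,2,4,1}
3 → miss, evict 0, frames {2,4,1,3}
0 → miss, evict 2, frames {4,1,3,0}
2 → miss, evict 4, frames {1,3,0,2}
0 → hit
4 → miss, evict 1, frames {3,2,0,4}
0 → hit
2 → hit
4 → hit
0 → hit
2 → hit
1 → miss, evict 3, frames {4,0,2,1}
3 → miss, evict 4, frames {0,2,1,3}
1 → hit
2 → hit
Page faults: 10.

10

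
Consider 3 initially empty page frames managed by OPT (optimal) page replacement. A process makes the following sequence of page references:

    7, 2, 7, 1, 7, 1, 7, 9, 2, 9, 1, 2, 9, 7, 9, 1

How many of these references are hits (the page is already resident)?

7: miss, frames (7)
2: miss, frames (7 2)
7: hit
1: miss, frames (7 2 1)
7: hit
1: hit
7: hit
9: miss, evict 7, frames (2 1 9)
2: hit
9: hit
1: hit
2: hit
9: hit
7: miss, evict 2, frames (1 9 7)
9: hit
1: hit
Hits: 11.

11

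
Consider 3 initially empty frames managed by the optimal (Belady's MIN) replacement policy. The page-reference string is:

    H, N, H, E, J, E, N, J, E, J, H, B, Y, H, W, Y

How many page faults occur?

H: miss, frames (H)
N: miss, frames (H N)
H: hit
E: miss, frames (H N E)
J: miss, evict H, frames (N E J)
E: hit
N: hit
J: hit
E: hit
J: hit
H: miss, evict J, frames (N E H)
B: miss, evict E, frames (N H B)
Y: miss, evict B, frames (N H Y)
H: hit
W: miss, evict H, frames (N Y W)
Y: hit
Page faults: 8.

8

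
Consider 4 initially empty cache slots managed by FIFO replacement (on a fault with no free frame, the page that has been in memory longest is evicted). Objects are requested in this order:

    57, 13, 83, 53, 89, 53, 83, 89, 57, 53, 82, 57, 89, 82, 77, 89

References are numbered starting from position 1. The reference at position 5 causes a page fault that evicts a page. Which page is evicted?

pos 1: 57 -> fault, frames [57]
pos 2: 13 -> fault, frames [57, 13]
pos 3: 83 -> fault, frames [57, 13, 83]
pos 4: 53 -> fault, frames [57, 13, 83, 53]
pos 5: 89 -> fault, evict 57, frames [13, 83, 53, 89]
At position 5, page 57 is evicted.

57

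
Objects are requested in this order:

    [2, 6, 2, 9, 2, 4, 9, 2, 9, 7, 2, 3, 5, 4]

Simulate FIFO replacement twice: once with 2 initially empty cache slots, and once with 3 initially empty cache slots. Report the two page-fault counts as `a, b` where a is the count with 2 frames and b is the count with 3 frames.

2 frames: F F . F F F F F . F . F F F → 11 faults.
3 frames: F F . F . F . F . F . F F F → 9 faults.
9 < 11: adding a frame reduced faults, as is typical.

11, 9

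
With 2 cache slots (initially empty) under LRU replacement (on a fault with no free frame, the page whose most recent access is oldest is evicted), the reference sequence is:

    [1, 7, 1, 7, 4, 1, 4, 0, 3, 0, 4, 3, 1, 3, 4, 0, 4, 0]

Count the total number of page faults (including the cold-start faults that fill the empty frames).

1 -> fault, frames {1}
7 -> fault, frames {1,7}
1 -> hit
7 -> hit
4 -> fault, evict 1, frames {7,4}
1 -> fault, evict 7, frames {4,1}
4 -> hit
0 -> fault, evict 1, frames {4,0}
3 -> fault, evict 4, frames {0,3}
0 -> hit
4 -> fault, evict 3, frames {0,4}
3 -> fault, evict 0, frames {4,3}
1 -> fault, evict 4, frames {3,1}
3 -> hit
4 -> fault, evict 1, frames {3,4}
0 -> fault, evict 3, frames {4,0}
4 -> hit
0 -> hit
Page faults: 11.

11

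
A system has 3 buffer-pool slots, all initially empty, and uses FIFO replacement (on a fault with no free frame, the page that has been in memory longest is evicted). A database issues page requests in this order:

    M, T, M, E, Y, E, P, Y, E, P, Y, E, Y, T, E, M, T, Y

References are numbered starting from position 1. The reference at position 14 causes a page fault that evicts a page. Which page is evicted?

E

pos 1: M → miss, frames {M}
pos 2: T → miss, frames {M,T}
pos 3: M → hit
pos 4: E → miss, frames {M,T,E}
pos 5: Y → miss, evict M, frames {T,E,Y}
pos 6: E → hit
pos 7: P → miss, evict T, frames {E,Y,P}
pos 8: Y → hit
pos 9: E → hit
pos 10: P → hit
pos 11: Y → hit
pos 12: E → hit
pos 13: Y → hit
pos 14: T → miss, evict E, frames {Y,P,T}
At position 14, page E is evicted.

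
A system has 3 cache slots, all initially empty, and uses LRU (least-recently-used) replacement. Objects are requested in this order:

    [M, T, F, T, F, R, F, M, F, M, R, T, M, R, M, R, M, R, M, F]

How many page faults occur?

M -> fault, frames [M]
T -> fault, frames [M, T]
F -> fault, frames [M, T, F]
T -> hit
F -> hit
R -> fault, evict M, frames [T, F, R]
F -> hit
M -> fault, evict T, frames [R, F, M]
F -> hit
M -> hit
R -> hit
T -> fault, evict F, frames [M, R, T]
M -> hit
R -> hit
M -> hit
R -> hit
M -> hit
R -> hit
M -> hit
F -> fault, evict T, frames [R, M, F]
Page faults: 7.

7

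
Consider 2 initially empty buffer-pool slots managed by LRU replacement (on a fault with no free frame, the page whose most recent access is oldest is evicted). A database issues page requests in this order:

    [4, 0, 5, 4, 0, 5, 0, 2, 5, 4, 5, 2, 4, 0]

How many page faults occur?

12

4 → fault, frames {4}
0 → fault, frames {4,0}
5 → fault, evict 4, frames {0,5}
4 → fault, evict 0, frames {5,4}
0 → fault, evict 5, frames {4,0}
5 → fault, evict 4, frames {0,5}
0 → hit
2 → fault, evict 5, frames {0,2}
5 → fault, evict 0, frames {2,5}
4 → fault, evict 2, frames {5,4}
5 → hit
2 → fault, evict 4, frames {5,2}
4 → fault, evict 5, frames {2,4}
0 → fault, evict 2, frames {4,0}
Page faults: 12.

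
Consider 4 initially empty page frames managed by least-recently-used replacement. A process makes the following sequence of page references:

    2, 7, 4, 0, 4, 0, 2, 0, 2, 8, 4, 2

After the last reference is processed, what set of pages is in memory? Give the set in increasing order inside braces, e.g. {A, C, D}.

{0, 2, 4, 8}

2 -> miss, frames (2)
7 -> miss, frames (2 7)
4 -> miss, frames (2 7 4)
0 -> miss, frames (2 7 4 0)
4 -> hit
0 -> hit
2 -> hit
0 -> hit
2 -> hit
8 -> miss, evict 7, frames (4 0 2 8)
4 -> hit
2 -> hit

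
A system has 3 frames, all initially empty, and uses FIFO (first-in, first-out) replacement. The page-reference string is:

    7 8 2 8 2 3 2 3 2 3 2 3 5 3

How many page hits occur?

7 -> miss, frames (7)
8 -> miss, frames (7 8)
2 -> miss, frames (7 8 2)
8 -> hit
2 -> hit
3 -> miss, evict 7, frames (8 2 3)
2 -> hit
3 -> hit
2 -> hit
3 -> hit
2 -> hit
3 -> hit
5 -> miss, evict 8, frames (2 3 5)
3 -> hit
Hits: 9.

9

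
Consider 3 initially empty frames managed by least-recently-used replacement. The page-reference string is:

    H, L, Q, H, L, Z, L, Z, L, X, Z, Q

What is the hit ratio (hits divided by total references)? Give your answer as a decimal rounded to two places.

0.50

H → miss, frames {H}
L → miss, frames {H,L}
Q → miss, frames {H,L,Q}
H → hit
L → hit
Z → miss, evict Q, frames {H,L,Z}
L → hit
Z → hit
L → hit
X → miss, evict H, frames {Z,L,X}
Z → hit
Q → miss, evict L, frames {X,Z,Q}
Hits: 6 of 12 references → 6/12 = 0.5000.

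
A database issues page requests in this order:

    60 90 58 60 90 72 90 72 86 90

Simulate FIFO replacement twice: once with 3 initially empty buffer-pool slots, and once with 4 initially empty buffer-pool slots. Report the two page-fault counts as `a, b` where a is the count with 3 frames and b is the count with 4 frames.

6, 5

3 frames: F F F . . F . . F F → 6 faults.
4 frames: F F F . . F . . F . → 5 faults.
5 < 6: adding a frame reduced faults, as is typical.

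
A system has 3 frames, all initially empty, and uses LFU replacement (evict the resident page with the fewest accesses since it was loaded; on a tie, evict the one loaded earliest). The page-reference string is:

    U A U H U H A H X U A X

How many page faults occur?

6

U -> fault, frames (U)
A -> fault, frames (U A)
U -> hit
H -> fault, frames (U A H)
U -> hit
H -> hit
A -> hit
H -> hit
X -> fault, evict A, frames (U H X)
U -> hit
A -> fault, evict X, frames (U H A)
X -> fault, evict A, frames (U H X)
Page faults: 6.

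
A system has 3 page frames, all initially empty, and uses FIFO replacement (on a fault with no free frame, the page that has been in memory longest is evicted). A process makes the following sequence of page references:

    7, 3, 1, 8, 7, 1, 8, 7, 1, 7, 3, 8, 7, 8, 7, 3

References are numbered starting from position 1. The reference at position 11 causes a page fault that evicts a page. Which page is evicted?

1

pos 1: 7 → fault, frames {7}
pos 2: 3 → fault, frames {7,3}
pos 3: 1 → fault, frames {7,3,1}
pos 4: 8 → fault, evict 7, frames {3,1,8}
pos 5: 7 → fault, evict 3, frames {1,8,7}
pos 6: 1 → hit
pos 7: 8 → hit
pos 8: 7 → hit
pos 9: 1 → hit
pos 10: 7 → hit
pos 11: 3 → fault, evict 1, frames {8,7,3}
At position 11, page 1 is evicted.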